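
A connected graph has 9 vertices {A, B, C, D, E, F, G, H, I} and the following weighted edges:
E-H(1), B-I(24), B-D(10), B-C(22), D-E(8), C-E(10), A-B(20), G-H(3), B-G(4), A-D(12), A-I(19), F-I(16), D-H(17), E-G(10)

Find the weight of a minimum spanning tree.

Sort edges by weight, then run Kruskal:
E-H (1): add — endpoints in different components.
G-H (3): add — endpoints in different components.
B-G (4): add — endpoints in different components.
D-E (8): add — endpoints in different components.
B-D (10): skip — B and D already connected.
C-E (10): add — endpoints in different components.
E-G (10): skip — E and G already connected.
A-D (12): add — endpoints in different components.
F-I (16): add — endpoints in different components.
D-H (17): skip — D and H already connected.
A-I (19): add — endpoints in different components.
MST edges: E-H, G-H, B-G, D-E, C-E, A-D, F-I, A-I; total weight 1+3+4+8+10+12+16+19 = 73.

73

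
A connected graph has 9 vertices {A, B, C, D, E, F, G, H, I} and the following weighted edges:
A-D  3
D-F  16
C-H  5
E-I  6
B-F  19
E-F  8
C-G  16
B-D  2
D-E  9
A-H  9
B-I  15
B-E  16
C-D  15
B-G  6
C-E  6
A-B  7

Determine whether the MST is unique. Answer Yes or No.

Sort edges by weight, then run Kruskal:
B-D (2): add — endpoints in different components.
A-D (3): add — endpoints in different components.
C-H (5): add — endpoints in different components.
B-G (6): add — endpoints in different components.
C-E (6): add — endpoints in different components.
E-I (6): add — endpoints in different components.
A-B (7): skip — A and B already connected.
E-F (8): add — endpoints in different components.
A-H (9): add — endpoints in different components.
Non-tree edge D-E has weight 9, equal to the heaviest edge on its tree cycle — swapping gives another MST of the same weight. Not unique.

No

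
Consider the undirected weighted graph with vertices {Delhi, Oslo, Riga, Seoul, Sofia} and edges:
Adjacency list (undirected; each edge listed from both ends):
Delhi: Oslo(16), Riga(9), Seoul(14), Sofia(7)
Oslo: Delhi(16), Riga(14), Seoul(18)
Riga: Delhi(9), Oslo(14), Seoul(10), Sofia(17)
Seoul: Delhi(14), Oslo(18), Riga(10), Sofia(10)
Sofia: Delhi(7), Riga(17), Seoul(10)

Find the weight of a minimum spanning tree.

Sort edges by weight, then run Kruskal:
Delhi–Sofia (7): add. Components now {Oslo} {Seoul} {Delhi,Sofia} {Riga}
Delhi–Riga (9): add. Components now {Oslo} {Seoul} {Delhi,Riga,Sofia}
Riga–Seoul (10): add. Components now {Oslo} {Delhi,Riga,Seoul,Sofia}
Seoul–Sofia (10): skip — Seoul and Sofia already connected.
Delhi–Seoul (14): skip — Seoul and Delhi already connected.
Oslo–Riga (14): add. Components now {Delhi,Oslo,Riga,Seoul,Sofia}
MST edges: Delhi–Sofia, Delhi–Riga, Riga–Seoul, Oslo–Riga; total weight 7+9+10+14 = 40.

40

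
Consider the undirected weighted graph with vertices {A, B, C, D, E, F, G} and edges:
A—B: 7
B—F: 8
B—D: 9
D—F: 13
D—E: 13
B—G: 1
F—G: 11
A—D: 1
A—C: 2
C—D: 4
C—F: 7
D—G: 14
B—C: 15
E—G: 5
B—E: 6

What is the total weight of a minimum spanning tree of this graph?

23

Prim's algorithm from D:
Step 1: cheapest edge leaving the tree is A—D (1); add A.
Step 2: cheapest edge leaving the tree is A—C (2); add C.
Step 3: cheapest edge leaving the tree is A—B (7); add B.
Step 4: cheapest edge leaving the tree is B—G (1); add G.
Step 5: cheapest edge leaving the tree is E—G (5); add E.
Step 6: cheapest edge leaving the tree is C—F (7); add F.
MST edges: A—D, A—C, A—B, B—G, E—G, C—F; total weight 1+2+7+1+5+7 = 23.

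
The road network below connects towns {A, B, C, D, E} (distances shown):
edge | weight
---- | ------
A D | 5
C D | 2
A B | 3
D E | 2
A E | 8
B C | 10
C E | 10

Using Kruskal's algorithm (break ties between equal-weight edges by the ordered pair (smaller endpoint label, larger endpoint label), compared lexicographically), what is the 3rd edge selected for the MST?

Kruskal's algorithm — process edges by increasing weight (ties by edge label):
C D (2): add. Components now {A} {B} {C,D} {E}
D E (2): add. Components now {A} {B} {C,D,E}
A B (3): add. Components now {A,B} {C,D,E}
A D (5): add. Components now {A,B,C,D,E}
The 3rd edge added is A B.

A-B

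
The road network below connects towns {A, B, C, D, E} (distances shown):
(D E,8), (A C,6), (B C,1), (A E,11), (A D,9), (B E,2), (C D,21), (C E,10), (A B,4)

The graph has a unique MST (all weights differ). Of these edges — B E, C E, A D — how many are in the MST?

1

Kruskal's algorithm — process edges by increasing weight (ties by edge label):
B C (1): add. Components now {A} {B,C} {D} {E}
B E (2): add. Components now {A} {B,C,E} {D}
A B (4): add. Components now {A,B,C,E} {D}
A C (6): skip — A and C already connected.
D E (8): add. Components now {A,B,C,D,E}
MST edge set: {B C, B E, A B, D E}.
Of the listed edges, {B E} are in the MST → 1.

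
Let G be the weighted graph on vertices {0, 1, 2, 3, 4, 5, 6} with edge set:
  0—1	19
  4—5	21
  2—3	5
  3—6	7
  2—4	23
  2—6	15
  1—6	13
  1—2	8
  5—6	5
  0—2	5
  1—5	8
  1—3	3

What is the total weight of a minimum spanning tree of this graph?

46

Grow the tree from 4 using Prim:
Step 1: cheapest edge leaving the tree is 4—5 (21); add 5.
Step 2: cheapest edge leaving the tree is 5—6 (5); add 6.
Step 3: cheapest edge leaving the tree is 3—6 (7); add 3.
Step 4: cheapest edge leaving the tree is 1—3 (3); add 1.
Step 5: cheapest edge leaving the tree is 2—3 (5); add 2.
Step 6: cheapest edge leaving the tree is 0—2 (5); add 0.
MST edges: 4—5, 5—6, 3—6, 1—3, 2—3, 0—2; total weight 21+5+7+3+5+5 = 46.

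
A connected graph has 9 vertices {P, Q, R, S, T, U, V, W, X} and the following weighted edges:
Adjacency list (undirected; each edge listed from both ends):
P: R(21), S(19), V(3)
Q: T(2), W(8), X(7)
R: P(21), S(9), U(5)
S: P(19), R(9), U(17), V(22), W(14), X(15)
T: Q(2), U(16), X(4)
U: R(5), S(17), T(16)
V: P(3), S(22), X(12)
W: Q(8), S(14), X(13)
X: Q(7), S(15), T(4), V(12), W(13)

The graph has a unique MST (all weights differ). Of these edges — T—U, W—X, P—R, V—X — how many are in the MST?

1

Kruskal's algorithm — process edges by increasing weight (ties by edge label):
Q—T (2): add — endpoints in different components.
P—V (3): add — endpoints in different components.
T—X (4): add — endpoints in different components.
R—U (5): add — endpoints in different components.
Q—X (7): skip — Q and X already connected.
Q—W (8): add — endpoints in different components.
R—S (9): add — endpoints in different components.
V—X (12): add — endpoints in different components.
W—X (13): skip — X and W already connected.
S—W (14): add — endpoints in different components.
MST edge set: {Q—T, P—V, T—X, R—U, Q—W, R—S, V—X, S—W}.
Of the listed edges, {V—X} are in the MST → 1.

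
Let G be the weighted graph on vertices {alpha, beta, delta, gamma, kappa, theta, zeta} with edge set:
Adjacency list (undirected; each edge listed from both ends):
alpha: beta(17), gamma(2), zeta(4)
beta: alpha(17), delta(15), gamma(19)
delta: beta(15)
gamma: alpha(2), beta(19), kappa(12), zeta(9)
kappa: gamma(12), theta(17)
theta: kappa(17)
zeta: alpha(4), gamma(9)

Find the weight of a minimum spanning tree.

Grow the tree from zeta using Prim:
Step 1: cheapest edge leaving the tree is alpha-zeta (4); add alpha.
Step 2: cheapest edge leaving the tree is alpha-gamma (2); add gamma.
Step 3: cheapest edge leaving the tree is gamma-kappa (12); add kappa.
Step 4: cheapest edge leaving the tree is alpha-beta (17); add beta.
Step 5: cheapest edge leaving the tree is beta-delta (15); add delta.
Step 6: cheapest edge leaving the tree is kappa-theta (17); add theta.
MST edges: alpha-zeta, alpha-gamma, gamma-kappa, alpha-beta, beta-delta, kappa-theta; total weight 4+2+12+17+15+17 = 67.

67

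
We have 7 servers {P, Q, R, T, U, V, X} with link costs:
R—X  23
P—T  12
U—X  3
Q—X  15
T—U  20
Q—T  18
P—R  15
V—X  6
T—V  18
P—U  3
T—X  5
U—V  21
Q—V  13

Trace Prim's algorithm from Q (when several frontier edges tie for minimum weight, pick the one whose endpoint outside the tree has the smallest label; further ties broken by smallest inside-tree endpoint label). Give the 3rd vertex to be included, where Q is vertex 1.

Prim, starting at Q.
Step 1: cheapest edge leaving the tree is Q—V (13); add V.
Step 2: cheapest edge leaving the tree is V—X (6); add X.
Step 3: cheapest edge leaving the tree is U—X (3); add U.
Step 4: cheapest edge leaving the tree is P—U (3); add P.
Step 5: cheapest edge leaving the tree is T—X (5); add T.
Step 6: cheapest edge leaving the tree is P—R (15); add R.
Vertex order: Q, V, X, U, P, T, R. The 3rd vertex is X.

X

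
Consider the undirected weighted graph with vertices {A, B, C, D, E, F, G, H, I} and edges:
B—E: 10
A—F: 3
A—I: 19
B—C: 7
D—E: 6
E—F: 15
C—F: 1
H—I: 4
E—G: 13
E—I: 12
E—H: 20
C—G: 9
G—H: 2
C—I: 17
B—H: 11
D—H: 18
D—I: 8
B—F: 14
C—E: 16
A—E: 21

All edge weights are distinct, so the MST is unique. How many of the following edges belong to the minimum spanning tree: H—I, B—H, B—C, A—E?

Sort edges by weight, then run Kruskal:
C—F (1): add — endpoints in different components.
G—H (2): add — endpoints in different components.
A—F (3): add — endpoints in different components.
H—I (4): add — endpoints in different components.
D—E (6): add — endpoints in different components.
B—C (7): add — endpoints in different components.
D—I (8): add — endpoints in different components.
C—G (9): add — endpoints in different components.
MST edge set: {C—F, G—H, A—F, H—I, D—E, B—C, D—I, C—G}.
Of the listed edges, {H—I, B—C} are in the MST → 2.

2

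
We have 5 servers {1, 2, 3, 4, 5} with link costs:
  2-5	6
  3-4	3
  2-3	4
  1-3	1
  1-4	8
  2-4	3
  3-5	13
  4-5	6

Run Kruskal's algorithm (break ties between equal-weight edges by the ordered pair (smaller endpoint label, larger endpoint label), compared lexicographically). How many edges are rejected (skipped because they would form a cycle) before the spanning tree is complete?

Kruskal's algorithm — process edges by increasing weight (ties by edge label):
1-3 (1): add — endpoints in different components.
2-4 (3): add — endpoints in different components.
3-4 (3): add — endpoints in different components.
2-3 (4): skip — 2 and 3 already connected.
2-5 (6): add — endpoints in different components.
Edges rejected before the tree was complete: 1.

1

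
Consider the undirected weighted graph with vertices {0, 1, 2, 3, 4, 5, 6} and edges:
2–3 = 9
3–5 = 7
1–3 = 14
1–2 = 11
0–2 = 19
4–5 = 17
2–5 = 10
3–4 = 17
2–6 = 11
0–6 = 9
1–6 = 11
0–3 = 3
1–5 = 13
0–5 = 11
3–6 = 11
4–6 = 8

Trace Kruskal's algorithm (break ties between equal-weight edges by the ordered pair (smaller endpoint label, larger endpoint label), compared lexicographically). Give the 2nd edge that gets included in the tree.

3-5

Kruskal's algorithm — process edges by increasing weight (ties by edge label):
0–3 (3): add — endpoints in different components.
3–5 (7): add — endpoints in different components.
4–6 (8): add — endpoints in different components.
0–6 (9): add — endpoints in different components.
2–3 (9): add — endpoints in different components.
2–5 (10): skip — 2 and 5 already connected.
0–5 (11): skip — 0 and 5 already connected.
1–2 (11): add — endpoints in different components.
The 2nd edge added is 3–5.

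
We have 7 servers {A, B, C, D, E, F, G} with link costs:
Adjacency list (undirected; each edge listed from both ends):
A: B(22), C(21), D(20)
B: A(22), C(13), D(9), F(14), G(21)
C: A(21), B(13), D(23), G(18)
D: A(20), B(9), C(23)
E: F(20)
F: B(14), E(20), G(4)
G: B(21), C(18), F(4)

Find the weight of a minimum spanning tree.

Sort edges by weight, then run Kruskal:
F–G (4): add — endpoints in different components.
B–D (9): add — endpoints in different components.
B–C (13): add — endpoints in different components.
B–F (14): add — endpoints in different components.
C–G (18): skip — C and G already connected.
A–D (20): add — endpoints in different components.
E–F (20): add — endpoints in different components.
MST edges: F–G, B–D, B–C, B–F, A–D, E–F; total weight 4+9+13+14+20+20 = 80.

80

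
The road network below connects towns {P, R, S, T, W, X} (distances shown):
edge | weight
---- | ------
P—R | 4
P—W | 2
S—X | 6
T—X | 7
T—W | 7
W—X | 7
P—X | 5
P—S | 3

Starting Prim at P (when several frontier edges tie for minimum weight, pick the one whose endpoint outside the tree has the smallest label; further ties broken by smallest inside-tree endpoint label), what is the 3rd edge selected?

Prim's algorithm from P:
Step 1: frontier [P—W 2, P—S 3, P—R 4, P—X 5] → take P—W (2); add W.
Step 2: frontier [P—S 3, P—R 4, P—X 5, T—W 7, W—X 7] → take P—S (3); add S.
Step 3: frontier [P—R 4, P—X 5, S—X 6, T—W 7, W—X 7] → take P—R (4); add R.
Step 4: frontier [P—X 5, S—X 6, T—W 7, W—X 7] → take P—X (5); add X.
Step 5: frontier [T—W 7, T—X 7] → take T—W (7); add T.
The 3rd edge added is P—R.

P-R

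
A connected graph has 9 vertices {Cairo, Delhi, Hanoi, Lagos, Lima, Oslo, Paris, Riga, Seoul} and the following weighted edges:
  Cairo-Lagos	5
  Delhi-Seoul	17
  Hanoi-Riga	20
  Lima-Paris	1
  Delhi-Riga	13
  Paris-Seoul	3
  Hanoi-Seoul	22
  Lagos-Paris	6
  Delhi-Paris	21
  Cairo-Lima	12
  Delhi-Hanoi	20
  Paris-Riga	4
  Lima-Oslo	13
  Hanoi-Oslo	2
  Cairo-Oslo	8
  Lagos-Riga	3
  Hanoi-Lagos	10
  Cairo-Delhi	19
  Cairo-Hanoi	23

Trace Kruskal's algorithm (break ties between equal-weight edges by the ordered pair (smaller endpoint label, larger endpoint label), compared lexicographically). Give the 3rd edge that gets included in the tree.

Lagos-Riga

Kruskal: consider edges lightest-first.
Lima-Paris (1): add — endpoints in different components.
Hanoi-Oslo (2): add — endpoints in different components.
Lagos-Riga (3): add — endpoints in different components.
Paris-Seoul (3): add — endpoints in different components.
Paris-Riga (4): add — endpoints in different components.
Cairo-Lagos (5): add — endpoints in different components.
Lagos-Paris (6): skip — Paris and Lagos already connected.
Cairo-Oslo (8): add — endpoints in different components.
Hanoi-Lagos (10): skip — Hanoi and Lagos already connected.
Cairo-Lima (12): skip — Cairo and Lima already connected.
Delhi-Riga (13): add — endpoints in different components.
The 3rd edge added is Lagos-Riga.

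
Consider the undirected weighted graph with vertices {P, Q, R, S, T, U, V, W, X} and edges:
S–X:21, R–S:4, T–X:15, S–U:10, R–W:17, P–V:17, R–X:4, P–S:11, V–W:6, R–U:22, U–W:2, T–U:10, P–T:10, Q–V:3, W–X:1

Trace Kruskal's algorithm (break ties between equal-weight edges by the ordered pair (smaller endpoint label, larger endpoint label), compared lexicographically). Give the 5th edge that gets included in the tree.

Kruskal's algorithm — process edges by increasing weight (ties by edge label):
W–X (1): add — endpoints in different components.
U–W (2): add — endpoints in different components.
Q–V (3): add — endpoints in different components.
R–S (4): add — endpoints in different components.
R–X (4): add — endpoints in different components.
V–W (6): add — endpoints in different components.
P–T (10): add — endpoints in different components.
S–U (10): skip — S and U already connected.
T–U (10): add — endpoints in different components.
The 5th edge added is R–X.

R-X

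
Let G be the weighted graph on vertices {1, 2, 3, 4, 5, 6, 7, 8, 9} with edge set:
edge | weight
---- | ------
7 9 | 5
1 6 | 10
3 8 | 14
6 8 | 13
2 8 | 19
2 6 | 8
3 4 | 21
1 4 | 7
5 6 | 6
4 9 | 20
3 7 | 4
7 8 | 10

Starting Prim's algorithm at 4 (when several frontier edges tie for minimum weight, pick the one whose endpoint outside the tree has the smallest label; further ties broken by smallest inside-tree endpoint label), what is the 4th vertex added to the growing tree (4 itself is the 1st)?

5

Grow the tree from 4 using Prim:
Step 1: frontier [1 4 7, 4 9 20, 3 4 21] → take 1 4 (7); add 1.
Step 2: frontier [1 6 10, 4 9 20, 3 4 21] → take 1 6 (10); add 6.
Step 3: frontier [4 9 20, 3 4 21, 5 6 6, 2 6 8, 6 8 13] → take 5 6 (6); add 5.
Step 4: frontier [4 9 20, 3 4 21, 2 6 8, 6 8 13] → take 2 6 (8); add 2.
Step 5: frontier [2 8 19, 4 9 20, 3 4 21, 6 8 13] → take 6 8 (13); add 8.
Step 6: frontier [4 9 20, 3 4 21, 7 8 10, 3 8 14] → take 7 8 (10); add 7.
Step 7: frontier [4 9 20, 3 4 21, 3 7 4, 7 9 5, 3 8 14] → take 3 7 (4); add 3.
Step 8: frontier [4 9 20, 7 9 5] → take 7 9 (5); add 9.
Vertex order: 4, 1, 6, 5, 2, 8, 7, 3, 9. The 4th vertex is 5.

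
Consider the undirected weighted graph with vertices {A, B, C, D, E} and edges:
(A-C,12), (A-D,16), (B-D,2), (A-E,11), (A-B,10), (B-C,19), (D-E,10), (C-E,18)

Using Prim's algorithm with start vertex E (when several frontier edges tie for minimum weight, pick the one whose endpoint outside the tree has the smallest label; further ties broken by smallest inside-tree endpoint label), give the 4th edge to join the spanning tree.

A-C

Grow the tree from E using Prim:
Step 1: frontier [D-E 10, A-E 11, C-E 18] → take D-E (10); add D.
Step 2: frontier [B-D 2, A-D 16, A-E 11, C-E 18] → take B-D (2); add B.
Step 3: frontier [A-B 10, B-C 19, A-D 16, A-E 11, C-E 18] → take A-B (10); add A.
Step 4: frontier [A-C 12, B-C 19, C-E 18] → take A-C (12); add C.
The 4th edge added is A-C.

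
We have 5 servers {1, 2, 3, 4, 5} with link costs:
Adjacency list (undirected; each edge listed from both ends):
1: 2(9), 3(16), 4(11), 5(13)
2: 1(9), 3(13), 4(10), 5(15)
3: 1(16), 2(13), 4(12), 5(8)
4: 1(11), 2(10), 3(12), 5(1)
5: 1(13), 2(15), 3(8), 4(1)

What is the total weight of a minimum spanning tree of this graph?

28

Sort edges by weight, then run Kruskal:
4—5 (1): add — endpoints in different components.
3—5 (8): add — endpoints in different components.
1—2 (9): add — endpoints in different components.
2—4 (10): add — endpoints in different components.
MST edges: 4—5, 3—5, 1—2, 2—4; total weight 1+8+9+10 = 28.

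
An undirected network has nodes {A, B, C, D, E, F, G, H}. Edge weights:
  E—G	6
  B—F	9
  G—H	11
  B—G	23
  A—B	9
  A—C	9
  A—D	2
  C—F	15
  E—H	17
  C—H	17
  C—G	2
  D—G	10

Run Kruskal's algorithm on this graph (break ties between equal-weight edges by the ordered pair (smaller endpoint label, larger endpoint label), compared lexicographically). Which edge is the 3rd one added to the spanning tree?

Kruskal: consider edges lightest-first.
A—D (2): add — endpoints in different components.
C—G (2): add — endpoints in different components.
E—G (6): add — endpoints in different components.
A—B (9): add — endpoints in different components.
A—C (9): add — endpoints in different components.
B—F (9): add — endpoints in different components.
D—G (10): skip — D and G already connected.
G—H (11): add — endpoints in different components.
The 3rd edge added is E—G.

E-G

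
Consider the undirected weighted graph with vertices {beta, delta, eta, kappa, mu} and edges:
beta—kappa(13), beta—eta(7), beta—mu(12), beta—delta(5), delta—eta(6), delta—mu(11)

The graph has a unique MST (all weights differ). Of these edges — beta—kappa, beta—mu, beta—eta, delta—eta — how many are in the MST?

Sort edges by weight, then run Kruskal:
beta—delta (5): add. Components now {beta,delta} {eta} {mu} {kappa}
delta—eta (6): add. Components now {beta,delta,eta} {mu} {kappa}
beta—eta (7): skip — eta and beta already connected.
delta—mu (11): add. Components now {beta,delta,eta,mu} {kappa}
beta—mu (12): skip — beta and mu already connected.
beta—kappa (13): add. Components now {beta,delta,eta,kappa,mu}
MST edge set: {beta—delta, delta—eta, delta—mu, beta—kappa}.
Of the listed edges, {beta—kappa, delta—eta} are in the MST → 2.

2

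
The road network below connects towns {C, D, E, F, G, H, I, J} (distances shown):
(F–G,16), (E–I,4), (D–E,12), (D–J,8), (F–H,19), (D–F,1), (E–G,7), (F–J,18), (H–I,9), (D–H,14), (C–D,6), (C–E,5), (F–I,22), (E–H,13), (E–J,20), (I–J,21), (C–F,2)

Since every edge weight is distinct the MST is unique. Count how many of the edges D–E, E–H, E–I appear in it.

1

Kruskal: consider edges lightest-first.
D–F (1): add — endpoints in different components.
C–F (2): add — endpoints in different components.
E–I (4): add — endpoints in different components.
C–E (5): add — endpoints in different components.
C–D (6): skip — C and D already connected.
E–G (7): add — endpoints in different components.
D–J (8): add — endpoints in different components.
H–I (9): add — endpoints in different components.
MST edge set: {D–F, C–F, E–I, C–E, E–G, D–J, H–I}.
Of the listed edges, {E–I} are in the MST → 1.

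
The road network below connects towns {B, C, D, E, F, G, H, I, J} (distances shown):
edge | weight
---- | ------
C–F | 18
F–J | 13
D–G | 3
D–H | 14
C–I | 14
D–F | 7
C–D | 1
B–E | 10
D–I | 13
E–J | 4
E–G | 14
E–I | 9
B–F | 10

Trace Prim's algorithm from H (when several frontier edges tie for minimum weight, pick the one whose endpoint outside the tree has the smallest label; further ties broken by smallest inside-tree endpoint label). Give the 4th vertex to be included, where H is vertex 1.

G

Prim, starting at H.
Step 1: cheapest edge leaving the tree is D–H (14); add D.
Step 2: cheapest edge leaving the tree is C–D (1); add C.
Step 3: cheapest edge leaving the tree is D–G (3); add G.
Step 4: cheapest edge leaving the tree is D–F (7); add F.
Step 5: cheapest edge leaving the tree is B–F (10); add B.
Step 6: cheapest edge leaving the tree is B–E (10); add E.
Step 7: cheapest edge leaving the tree is E–J (4); add J.
Step 8: cheapest edge leaving the tree is E–I (9); add I.
Vertex order: H, D, C, G, F, B, E, J, I. The 4th vertex is G.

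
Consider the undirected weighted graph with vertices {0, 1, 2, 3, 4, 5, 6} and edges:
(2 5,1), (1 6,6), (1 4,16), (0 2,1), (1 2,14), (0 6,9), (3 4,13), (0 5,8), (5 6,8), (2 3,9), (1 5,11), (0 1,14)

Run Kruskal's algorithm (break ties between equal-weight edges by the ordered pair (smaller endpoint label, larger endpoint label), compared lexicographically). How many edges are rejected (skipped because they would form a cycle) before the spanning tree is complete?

3

Kruskal: consider edges lightest-first.
0 2 (1): add — endpoints in different components.
2 5 (1): add — endpoints in different components.
1 6 (6): add — endpoints in different components.
0 5 (8): skip — 0 and 5 already connected.
5 6 (8): add — endpoints in different components.
0 6 (9): skip — 0 and 6 already connected.
2 3 (9): add — endpoints in different components.
1 5 (11): skip — 1 and 5 already connected.
3 4 (13): add — endpoints in different components.
Edges rejected before the tree was complete: 3.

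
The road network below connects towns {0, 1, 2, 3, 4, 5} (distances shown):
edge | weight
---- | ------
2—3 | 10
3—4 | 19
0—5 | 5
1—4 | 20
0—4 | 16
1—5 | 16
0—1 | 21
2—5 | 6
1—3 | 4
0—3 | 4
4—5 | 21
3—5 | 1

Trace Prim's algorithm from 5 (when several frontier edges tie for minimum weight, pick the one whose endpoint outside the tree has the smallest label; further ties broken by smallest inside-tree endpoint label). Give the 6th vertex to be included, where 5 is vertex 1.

Prim's algorithm from 5:
Step 1: cheapest edge leaving the tree is 3—5 (1); add 3.
Step 2: cheapest edge leaving the tree is 0—3 (4); add 0.
Step 3: cheapest edge leaving the tree is 1—3 (4); add 1.
Step 4: cheapest edge leaving the tree is 2—5 (6); add 2.
Step 5: cheapest edge leaving the tree is 0—4 (16); add 4.
Vertex order: 5, 3, 0, 1, 2, 4. The 6th vertex is 4.

4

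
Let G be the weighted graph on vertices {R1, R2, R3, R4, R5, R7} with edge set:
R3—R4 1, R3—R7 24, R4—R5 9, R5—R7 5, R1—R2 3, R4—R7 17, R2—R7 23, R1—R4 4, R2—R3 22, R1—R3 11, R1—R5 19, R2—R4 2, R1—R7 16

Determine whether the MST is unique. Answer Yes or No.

Kruskal: consider edges lightest-first.
R3—R4 (1): add — endpoints in different components.
R2—R4 (2): add — endpoints in different components.
R1—R2 (3): add — endpoints in different components.
R1—R4 (4): skip — R4 and R1 already connected.
R5—R7 (5): add — endpoints in different components.
R4—R5 (9): add — endpoints in different components.
Every non-tree edge has weight strictly greater than the heaviest edge on the tree path between its endpoints, so the MST is unique.

Yes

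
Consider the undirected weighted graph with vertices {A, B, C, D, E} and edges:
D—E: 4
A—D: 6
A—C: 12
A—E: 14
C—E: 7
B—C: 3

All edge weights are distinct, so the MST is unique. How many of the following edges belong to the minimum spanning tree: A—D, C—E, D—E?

3

Sort edges by weight, then run Kruskal:
B—C (3): add. Components now {A} {B,C} {D} {E}
D—E (4): add. Components now {A} {B,C} {D,E}
A—D (6): add. Components now {A,D,E} {B,C}
C—E (7): add. Components now {A,B,C,D,E}
MST edge set: {B—C, D—E, A—D, C—E}.
Of the listed edges, {A—D, C—E, D—E} are in the MST → 3.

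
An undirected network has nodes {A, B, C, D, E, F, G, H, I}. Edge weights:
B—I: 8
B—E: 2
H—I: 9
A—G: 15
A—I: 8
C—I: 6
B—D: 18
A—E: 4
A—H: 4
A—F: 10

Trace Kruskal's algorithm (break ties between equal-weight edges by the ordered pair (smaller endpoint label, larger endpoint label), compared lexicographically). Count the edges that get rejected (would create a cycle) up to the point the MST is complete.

Sort edges by weight, then run Kruskal:
B—E (2): add — endpoints in different components.
A—E (4): add — endpoints in different components.
A—H (4): add — endpoints in different components.
C—I (6): add — endpoints in different components.
A—I (8): add — endpoints in different components.
B—I (8): skip — B and I already connected.
H—I (9): skip — H and I already connected.
A—F (10): add — endpoints in different components.
A—G (15): add — endpoints in different components.
B—D (18): add — endpoints in different components.
Edges rejected before the tree was complete: 2.

2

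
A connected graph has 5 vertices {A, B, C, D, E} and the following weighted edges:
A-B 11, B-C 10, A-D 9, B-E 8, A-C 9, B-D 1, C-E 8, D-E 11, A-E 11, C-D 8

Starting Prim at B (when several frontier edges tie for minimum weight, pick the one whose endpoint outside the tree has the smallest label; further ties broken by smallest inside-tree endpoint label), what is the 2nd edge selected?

Prim's algorithm from B:
Step 1: frontier [B-D 1, B-E 8, B-C 10, A-B 11] → take B-D (1); add D.
Step 2: frontier [B-E 8, B-C 10, A-B 11, C-D 8, A-D 9, D-E 11] → take C-D (8); add C.
Step 3: frontier [B-E 8, A-B 11, C-E 8, A-C 9, A-D 9, D-E 11] → take B-E (8); add E.
Step 4: frontier [A-B 11, A-C 9, A-D 9, A-E 11] → take A-C (9); add A.
The 2nd edge added is C-D.

C-D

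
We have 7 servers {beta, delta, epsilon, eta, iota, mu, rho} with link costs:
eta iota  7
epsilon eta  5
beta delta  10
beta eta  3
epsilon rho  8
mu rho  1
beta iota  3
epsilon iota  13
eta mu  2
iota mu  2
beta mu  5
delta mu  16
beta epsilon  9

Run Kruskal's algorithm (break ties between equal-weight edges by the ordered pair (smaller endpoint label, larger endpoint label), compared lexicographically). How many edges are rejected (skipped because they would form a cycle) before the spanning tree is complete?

Kruskal's algorithm — process edges by increasing weight (ties by edge label):
mu rho (1): add. Components now {delta} {iota} {beta} {epsilon} {mu,rho} {eta}
eta mu (2): add. Components now {delta} {iota} {beta} {epsilon} {eta,mu,rho}
iota mu (2): add. Components now {delta} {eta,iota,mu,rho} {beta} {epsilon}
beta eta (3): add. Components now {delta} {beta,eta,iota,mu,rho} {epsilon}
beta iota (3): skip — iota and beta already connected.
beta mu (5): skip — beta and mu already connected.
epsilon eta (5): add. Components now {delta} {beta,epsilon,eta,iota,mu,rho}
eta iota (7): skip — iota and eta already connected.
epsilon rho (8): skip — epsilon and rho already connected.
beta epsilon (9): skip — beta and epsilon already connected.
beta delta (10): add. Components now {beta,delta,epsilon,eta,iota,mu,rho}
Edges rejected before the tree was complete: 5.

5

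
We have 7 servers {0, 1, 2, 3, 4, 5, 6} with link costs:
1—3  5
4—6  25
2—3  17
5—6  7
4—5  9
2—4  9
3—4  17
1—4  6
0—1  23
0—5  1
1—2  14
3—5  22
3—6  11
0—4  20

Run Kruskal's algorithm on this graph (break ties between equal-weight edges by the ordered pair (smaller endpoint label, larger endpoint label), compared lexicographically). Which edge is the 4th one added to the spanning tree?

Kruskal's algorithm — process edges by increasing weight (ties by edge label):
0—5 (1): add — endpoints in different components.
1—3 (5): add — endpoints in different components.
1—4 (6): add — endpoints in different components.
5—6 (7): add — endpoints in different components.
2—4 (9): add — endpoints in different components.
4—5 (9): add — endpoints in different components.
The 4th edge added is 5—6.

5-6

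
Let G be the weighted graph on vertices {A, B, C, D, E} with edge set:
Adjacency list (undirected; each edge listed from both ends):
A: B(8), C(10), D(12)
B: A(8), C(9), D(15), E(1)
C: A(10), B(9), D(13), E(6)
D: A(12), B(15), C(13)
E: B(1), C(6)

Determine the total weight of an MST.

27

Prim's algorithm from A:
Step 1: frontier [A B 8, A C 10, A D 12] → take A B (8); add B.
Step 2: frontier [A C 10, A D 12, B E 1, B C 9, B D 15] → take B E (1); add E.
Step 3: frontier [A C 10, A D 12, B C 9, B D 15, C E 6] → take C E (6); add C.
Step 4: frontier [A D 12, B D 15, C D 13] → take A D (12); add D.
MST edges: A B, B E, C E, A D; total weight 8+1+6+12 = 27.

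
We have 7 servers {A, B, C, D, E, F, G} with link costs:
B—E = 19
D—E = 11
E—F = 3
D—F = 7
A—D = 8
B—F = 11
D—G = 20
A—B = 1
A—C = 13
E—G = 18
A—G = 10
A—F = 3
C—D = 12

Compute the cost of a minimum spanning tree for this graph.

36

Sort edges by weight, then run Kruskal:
A—B (1): add — endpoints in different components.
A—F (3): add — endpoints in different components.
E—F (3): add — endpoints in different components.
D—F (7): add — endpoints in different components.
A—D (8): skip — A and D already connected.
A—G (10): add — endpoints in different components.
B—F (11): skip — B and F already connected.
D—E (11): skip — D and E already connected.
C—D (12): add — endpoints in different components.
MST edges: A—B, A—F, E—F, D—F, A—G, C—D; total weight 1+3+3+7+10+12 = 36.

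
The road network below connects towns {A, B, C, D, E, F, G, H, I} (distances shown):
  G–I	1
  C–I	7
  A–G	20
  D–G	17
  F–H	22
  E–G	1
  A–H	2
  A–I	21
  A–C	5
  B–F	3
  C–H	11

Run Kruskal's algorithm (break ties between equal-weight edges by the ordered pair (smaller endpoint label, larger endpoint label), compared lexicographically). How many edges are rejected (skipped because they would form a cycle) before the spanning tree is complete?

Sort edges by weight, then run Kruskal:
E–G (1): add — endpoints in different components.
G–I (1): add — endpoints in different components.
A–H (2): add — endpoints in different components.
B–F (3): add — endpoints in different components.
A–C (5): add — endpoints in different components.
C–I (7): add — endpoints in different components.
C–H (11): skip — C and H already connected.
D–G (17): add — endpoints in different components.
A–G (20): skip — A and G already connected.
A–I (21): skip — A and I already connected.
F–H (22): add — endpoints in different components.
Edges rejected before the tree was complete: 3.

3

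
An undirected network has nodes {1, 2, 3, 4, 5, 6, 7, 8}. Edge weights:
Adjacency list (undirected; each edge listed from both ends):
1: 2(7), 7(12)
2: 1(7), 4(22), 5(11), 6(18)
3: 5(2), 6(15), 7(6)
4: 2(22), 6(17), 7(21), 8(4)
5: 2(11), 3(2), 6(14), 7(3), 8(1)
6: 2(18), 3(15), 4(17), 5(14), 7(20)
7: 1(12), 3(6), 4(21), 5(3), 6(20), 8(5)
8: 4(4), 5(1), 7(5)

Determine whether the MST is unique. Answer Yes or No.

Kruskal: consider edges lightest-first.
5–8 (1): add — endpoints in different components.
3–5 (2): add — endpoints in different components.
5–7 (3): add — endpoints in different components.
4–8 (4): add — endpoints in different components.
7–8 (5): skip — 7 and 8 already connected.
3–7 (6): skip — 3 and 7 already connected.
1–2 (7): add — endpoints in different components.
2–5 (11): add — endpoints in different components.
1–7 (12): skip — 1 and 7 already connected.
5–6 (14): add — endpoints in different components.
Every non-tree edge has weight strictly greater than the heaviest edge on the tree path between its endpoints, so the MST is unique.

Yes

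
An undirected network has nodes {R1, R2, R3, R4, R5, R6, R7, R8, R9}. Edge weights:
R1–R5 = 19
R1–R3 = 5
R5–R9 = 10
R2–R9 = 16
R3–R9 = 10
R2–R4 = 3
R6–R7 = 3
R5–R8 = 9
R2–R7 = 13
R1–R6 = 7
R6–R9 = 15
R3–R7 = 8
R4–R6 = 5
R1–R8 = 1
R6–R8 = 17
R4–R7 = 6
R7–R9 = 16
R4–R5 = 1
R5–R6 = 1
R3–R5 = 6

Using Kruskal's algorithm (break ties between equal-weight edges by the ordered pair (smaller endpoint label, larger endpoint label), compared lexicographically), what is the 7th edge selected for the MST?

Sort edges by weight, then run Kruskal:
R1–R8 (1): add — endpoints in different components.
R4–R5 (1): add — endpoints in different components.
R5–R6 (1): add — endpoints in different components.
R2–R4 (3): add — endpoints in different components.
R6–R7 (3): add — endpoints in different components.
R1–R3 (5): add — endpoints in different components.
R4–R6 (5): skip — R6 and R4 already connected.
R3–R5 (6): add — endpoints in different components.
R4–R7 (6): skip — R7 and R4 already connected.
R1–R6 (7): skip — R6 and R1 already connected.
R3–R7 (8): skip — R7 and R3 already connected.
R5–R8 (9): skip — R8 and R5 already connected.
R3–R9 (10): add — endpoints in different components.
The 7th edge added is R3–R5.

R3-R5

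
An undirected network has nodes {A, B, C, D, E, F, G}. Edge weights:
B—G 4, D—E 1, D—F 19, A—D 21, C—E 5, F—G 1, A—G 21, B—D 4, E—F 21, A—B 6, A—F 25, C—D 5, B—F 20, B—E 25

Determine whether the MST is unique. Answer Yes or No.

No

Kruskal's algorithm — process edges by increasing weight (ties by edge label):
D—E (1): add. Components now {A} {B} {C} {D,E} {F} {G}
F—G (1): add. Components now {A} {B} {C} {D,E} {F,G}
B—D (4): add. Components now {A} {B,D,E} {C} {F,G}
B—G (4): add. Components now {A} {B,D,E,F,G} {C}
C—D (5): add. Components now {A} {B,C,D,E,F,G}
C—E (5): skip — C and E already connected.
A—B (6): add. Components now {A,B,C,D,E,F,G}
Non-tree edge C—E has weight 5, equal to the heaviest edge on its tree cycle — swapping gives another MST of the same weight. Not unique.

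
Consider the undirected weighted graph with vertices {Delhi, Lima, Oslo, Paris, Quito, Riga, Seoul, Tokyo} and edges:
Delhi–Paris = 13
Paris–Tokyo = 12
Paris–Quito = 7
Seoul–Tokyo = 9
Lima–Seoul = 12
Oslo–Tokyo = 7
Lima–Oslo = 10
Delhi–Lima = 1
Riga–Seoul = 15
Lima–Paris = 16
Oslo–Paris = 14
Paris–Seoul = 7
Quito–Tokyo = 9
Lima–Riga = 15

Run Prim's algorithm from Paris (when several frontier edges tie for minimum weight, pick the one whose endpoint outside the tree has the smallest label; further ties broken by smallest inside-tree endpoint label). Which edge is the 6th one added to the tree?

Grow the tree from Paris using Prim:
Step 1: cheapest edge leaving the tree is Paris–Quito (7); add Quito.
Step 2: cheapest edge leaving the tree is Paris–Seoul (7); add Seoul.
Step 3: cheapest edge leaving the tree is Quito–Tokyo (9); add Tokyo.
Step 4: cheapest edge leaving the tree is Oslo–Tokyo (7); add Oslo.
Step 5: cheapest edge leaving the tree is Lima–Oslo (10); add Lima.
Step 6: cheapest edge leaving the tree is Delhi–Lima (1); add Delhi.
Step 7: cheapest edge leaving the tree is Lima–Riga (15); add Riga.
The 6th edge added is Delhi–Lima.

Delhi-Lima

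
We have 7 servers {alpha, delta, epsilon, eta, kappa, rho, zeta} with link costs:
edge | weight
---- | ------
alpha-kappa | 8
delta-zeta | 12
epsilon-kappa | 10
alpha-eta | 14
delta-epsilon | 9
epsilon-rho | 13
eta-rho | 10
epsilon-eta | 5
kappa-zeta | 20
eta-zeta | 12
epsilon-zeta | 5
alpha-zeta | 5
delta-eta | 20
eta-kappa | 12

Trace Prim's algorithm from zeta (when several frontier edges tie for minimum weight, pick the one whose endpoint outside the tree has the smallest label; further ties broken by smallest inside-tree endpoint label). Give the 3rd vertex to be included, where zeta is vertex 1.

epsilon

Prim's algorithm from zeta:
Step 1: frontier [alpha-zeta 5, epsilon-zeta 5, delta-zeta 12, eta-zeta 12, kappa-zeta 20] → take alpha-zeta (5); add alpha.
Step 2: frontier [alpha-kappa 8, alpha-eta 14, epsilon-zeta 5, delta-zeta 12, eta-zeta 12, kappa-zeta 20] → take epsilon-zeta (5); add epsilon.
Step 3: frontier [alpha-kappa 8, alpha-eta 14, epsilon-eta 5, delta-epsilon 9, epsilon-kappa 10, epsilon-rho 13, delta-zeta 12, eta-zeta 12, kappa-zeta 20] → take epsilon-eta (5); add eta.
Step 4: frontier [alpha-kappa 8, delta-epsilon 9, epsilon-kappa 10, epsilon-rho 13, eta-rho 10, eta-kappa 12, delta-eta 20, delta-zeta 12, kappa-zeta 20] → take alpha-kappa (8); add kappa.
Step 5: frontier [delta-epsilon 9, epsilon-rho 13, eta-rho 10, delta-eta 20, delta-zeta 12] → take delta-epsilon (9); add delta.
Step 6: frontier [epsilon-rho 13, eta-rho 10] → take eta-rho (10); add rho.
Vertex order: zeta, alpha, epsilon, eta, kappa, delta, rho. The 3rd vertex is epsilon.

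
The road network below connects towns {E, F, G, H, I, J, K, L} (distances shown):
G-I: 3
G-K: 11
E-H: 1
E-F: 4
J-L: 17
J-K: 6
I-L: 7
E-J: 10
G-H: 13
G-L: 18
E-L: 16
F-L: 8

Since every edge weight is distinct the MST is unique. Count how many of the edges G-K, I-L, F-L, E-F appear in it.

Kruskal: consider edges lightest-first.
E-H (1): add — endpoints in different components.
G-I (3): add — endpoints in different components.
E-F (4): add — endpoints in different components.
J-K (6): add — endpoints in different components.
I-L (7): add — endpoints in different components.
F-L (8): add — endpoints in different components.
E-J (10): add — endpoints in different components.
MST edge set: {E-H, G-I, E-F, J-K, I-L, F-L, E-J}.
Of the listed edges, {I-L, F-L, E-F} are in the MST → 3.

3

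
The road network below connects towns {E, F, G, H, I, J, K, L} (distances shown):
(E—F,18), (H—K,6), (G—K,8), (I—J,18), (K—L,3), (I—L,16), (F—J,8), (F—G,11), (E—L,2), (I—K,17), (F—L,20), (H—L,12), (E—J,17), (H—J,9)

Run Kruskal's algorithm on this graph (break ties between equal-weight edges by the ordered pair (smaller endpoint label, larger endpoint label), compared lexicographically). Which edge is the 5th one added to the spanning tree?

G-K

Kruskal: consider edges lightest-first.
E—L (2): add — endpoints in different components.
K—L (3): add — endpoints in different components.
H—K (6): add — endpoints in different components.
F—J (8): add — endpoints in different components.
G—K (8): add — endpoints in different components.
H—J (9): add — endpoints in different components.
F—G (11): skip — F and G already connected.
H—L (12): skip — H and L already connected.
I—L (16): add — endpoints in different components.
The 5th edge added is G—K.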